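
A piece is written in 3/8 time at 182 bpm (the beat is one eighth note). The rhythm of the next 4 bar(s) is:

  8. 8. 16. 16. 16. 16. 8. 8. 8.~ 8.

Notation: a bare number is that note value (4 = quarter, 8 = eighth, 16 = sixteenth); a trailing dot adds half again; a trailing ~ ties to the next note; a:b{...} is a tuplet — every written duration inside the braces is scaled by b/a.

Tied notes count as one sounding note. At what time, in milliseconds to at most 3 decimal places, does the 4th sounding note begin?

1. 0.0ms @ 0 + 494.505ms (3/2)
2. 494.505ms @ 3/2 + 494.505ms (3/2)
3. 989.011ms @ 3 + 247.253ms (3/4)
4. 1236.264ms @ 15/4 + 247.253ms (3/4)
5. 1483.516ms @ 9/2 + 247.253ms (3/4)
6. 1730.769ms @ 21/4 + 247.253ms (3/4)
7. 1978.022ms @ 6 + 494.505ms (3/2)
8. 2472.527ms @ 15/2 + 494.505ms (3/2)
9. 2967.033ms @ 9 + 989.011ms (3)

note 4 onset = 15/4b = 1236.264ms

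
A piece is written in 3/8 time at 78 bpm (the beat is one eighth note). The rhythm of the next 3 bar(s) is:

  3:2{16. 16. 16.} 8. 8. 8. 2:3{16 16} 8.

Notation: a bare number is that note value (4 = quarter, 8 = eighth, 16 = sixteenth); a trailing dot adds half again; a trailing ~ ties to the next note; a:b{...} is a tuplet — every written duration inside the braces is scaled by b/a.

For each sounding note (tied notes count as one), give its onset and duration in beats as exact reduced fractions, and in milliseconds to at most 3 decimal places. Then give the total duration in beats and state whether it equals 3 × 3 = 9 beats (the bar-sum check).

1) 0.0ms=0b +384.615ms=1/2b
2) 384.615ms=1/2b +384.615ms=1/2b
3) 769.231ms=1b +384.615ms=1/2b
4) 1153.846ms=3/2b +1153.846ms=3/2b
5) 2307.692ms=3b +1153.846ms=3/2b
6) 3461.538ms=9/2b +1153.846ms=3/2b
7) 4615.385ms=6b +576.923ms=3/4b
8) 5192.308ms=27/4b +576.923ms=3/4b
9) 5769.231ms=15/2b +1153.846ms=3/2b
Σ=9b of 9 (78bpm 3/8) — PASS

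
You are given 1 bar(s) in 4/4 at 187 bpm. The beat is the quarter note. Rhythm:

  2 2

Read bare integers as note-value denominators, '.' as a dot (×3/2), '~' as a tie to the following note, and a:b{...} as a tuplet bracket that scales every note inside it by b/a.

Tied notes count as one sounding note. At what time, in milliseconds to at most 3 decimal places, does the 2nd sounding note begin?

1. 0.0ms @ 0 + 641.711ms (2)
2. 641.711ms @ 2 + 641.711ms (2)

note 2 onset = 2b = 641.711ms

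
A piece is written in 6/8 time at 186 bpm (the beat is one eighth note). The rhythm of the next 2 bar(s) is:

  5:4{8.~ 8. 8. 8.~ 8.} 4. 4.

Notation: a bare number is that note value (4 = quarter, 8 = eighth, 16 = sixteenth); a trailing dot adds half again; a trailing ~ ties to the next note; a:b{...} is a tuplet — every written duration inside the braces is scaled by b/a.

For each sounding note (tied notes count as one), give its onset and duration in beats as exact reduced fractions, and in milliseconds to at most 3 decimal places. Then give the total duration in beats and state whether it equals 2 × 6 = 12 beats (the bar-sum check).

1) 0.0ms=0b +774.194ms=12/5b
2) 774.194ms=12/5b +387.097ms=6/5b
3) 1161.29ms=18/5b +774.194ms=12/5b
4) 1935.484ms=6b +967.742ms=3b
5) 2903.226ms=9b +967.742ms=3b
Σ=12b of 12 (186bpm 6/8) — PASS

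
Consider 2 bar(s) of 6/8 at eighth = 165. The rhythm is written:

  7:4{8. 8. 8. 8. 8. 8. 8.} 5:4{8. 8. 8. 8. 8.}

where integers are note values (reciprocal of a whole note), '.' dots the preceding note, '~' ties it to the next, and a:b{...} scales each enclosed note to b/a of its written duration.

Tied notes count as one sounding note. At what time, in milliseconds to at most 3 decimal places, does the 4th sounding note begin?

1. 0.0ms @ 0 + 311.688ms (6/7)
2. 311.688ms @ 6/7 + 311.688ms (6/7)
3. 623.377ms @ 12/7 + 311.688ms (6/7)
4. 935.065ms @ 18/7 + 311.688ms (6/7)
5. 1246.753ms @ 24/7 + 311.688ms (6/7)
6. 1558.442ms @ 30/7 + 311.688ms (6/7)
7. 1870.13ms @ 36/7 + 311.688ms (6/7)
8. 2181.818ms @ 6 + 436.364ms (6/5)
9. 2618.182ms @ 36/5 + 436.364ms (6/5)
10. 3054.545ms @ 42/5 + 436.364ms (6/5)
11. 3490.909ms @ 48/5 + 436.364ms (6/5)
12. 3927.273ms @ 54/5 + 436.364ms (6/5)

note 4 onset = 18/7b = 935.065ms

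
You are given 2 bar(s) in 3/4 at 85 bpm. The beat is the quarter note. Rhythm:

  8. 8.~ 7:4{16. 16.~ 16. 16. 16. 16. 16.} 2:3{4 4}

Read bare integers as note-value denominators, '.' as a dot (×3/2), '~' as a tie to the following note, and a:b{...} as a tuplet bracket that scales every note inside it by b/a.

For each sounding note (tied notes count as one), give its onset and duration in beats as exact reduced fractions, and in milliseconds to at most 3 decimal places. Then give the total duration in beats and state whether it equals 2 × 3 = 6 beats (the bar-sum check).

1) 0.0ms=0b +529.412ms=3/4b
2) 529.412ms=3/4b +680.672ms=27/28b
3) 1210.084ms=12/7b +302.521ms=3/7b
4) 1512.605ms=15/7b +151.261ms=3/14b
5) 1663.866ms=33/14b +151.261ms=3/14b
6) 1815.126ms=18/7b +151.261ms=3/14b
7) 1966.387ms=39/14b +151.261ms=3/14b
8) 2117.647ms=3b +1058.824ms=3/2b
9) 3176.471ms=9/2b +1058.824ms=3/2b
Σ=6b of 6 (85bpm 3/4) — PASS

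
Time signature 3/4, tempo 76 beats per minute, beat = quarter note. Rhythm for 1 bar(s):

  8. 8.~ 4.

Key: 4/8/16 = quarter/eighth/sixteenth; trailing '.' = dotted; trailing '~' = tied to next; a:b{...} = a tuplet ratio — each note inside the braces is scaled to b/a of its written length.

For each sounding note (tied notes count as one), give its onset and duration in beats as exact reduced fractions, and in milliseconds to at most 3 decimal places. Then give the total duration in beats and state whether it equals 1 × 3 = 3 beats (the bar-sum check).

1) 0.0ms=0b +592.105ms=3/4b
2) 592.105ms=3/4b +1776.316ms=9/4b
Σ=3b of 3 (76bpm 3/4) — PASS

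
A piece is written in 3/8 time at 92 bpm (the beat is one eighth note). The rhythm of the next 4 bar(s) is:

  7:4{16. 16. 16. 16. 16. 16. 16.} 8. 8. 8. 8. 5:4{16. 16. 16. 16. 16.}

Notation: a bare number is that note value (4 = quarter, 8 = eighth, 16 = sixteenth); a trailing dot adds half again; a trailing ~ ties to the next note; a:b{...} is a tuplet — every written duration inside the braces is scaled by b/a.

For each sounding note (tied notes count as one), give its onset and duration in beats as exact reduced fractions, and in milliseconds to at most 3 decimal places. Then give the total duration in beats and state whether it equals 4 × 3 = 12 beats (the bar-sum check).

1) 0.0ms=0b +279.503ms=3/7b
2) 279.503ms=3/7b +279.503ms=3/7b
3) 559.006ms=6/7b +279.503ms=3/7b
4) 838.509ms=9/7b +279.503ms=3/7b
5) 1118.012ms=12/7b +279.503ms=3/7b
6) 1397.516ms=15/7b +279.503ms=3/7b
7) 1677.019ms=18/7b +279.503ms=3/7b
8) 1956.522ms=3b +978.261ms=3/2b
9) 2934.783ms=9/2b +978.261ms=3/2b
10) 3913.043ms=6b +978.261ms=3/2b
11) 4891.304ms=15/2b +978.261ms=3/2b
12) 5869.565ms=9b +391.304ms=3/5b
13) 6260.87ms=48/5b +391.304ms=3/5b
14) 6652.174ms=51/5b +391.304ms=3/5b
15) 7043.478ms=54/5b +391.304ms=3/5b
16) 7434.783ms=57/5b +391.304ms=3/5b
Σ=12b of 12 (92bpm 3/8) — PASS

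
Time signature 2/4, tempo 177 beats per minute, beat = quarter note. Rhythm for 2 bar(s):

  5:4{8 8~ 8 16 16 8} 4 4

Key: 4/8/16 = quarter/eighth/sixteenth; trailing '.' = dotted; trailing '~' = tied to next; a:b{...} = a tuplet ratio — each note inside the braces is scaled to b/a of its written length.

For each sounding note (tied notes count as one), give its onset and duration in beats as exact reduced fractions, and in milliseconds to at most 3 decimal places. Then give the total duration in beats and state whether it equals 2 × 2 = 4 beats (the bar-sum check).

1) 0.0ms=0b +135.593ms=2/5b
2) 135.593ms=2/5b +271.186ms=4/5b
3) 406.78ms=6/5b +67.797ms=1/5b
4) 474.576ms=7/5b +67.797ms=1/5b
5) 542.373ms=8/5b +135.593ms=2/5b
6) 677.966ms=2b +338.983ms=1b
7) 1016.949ms=3b +338.983ms=1b
Σ=4b of 4 (177bpm 2/4) — PASS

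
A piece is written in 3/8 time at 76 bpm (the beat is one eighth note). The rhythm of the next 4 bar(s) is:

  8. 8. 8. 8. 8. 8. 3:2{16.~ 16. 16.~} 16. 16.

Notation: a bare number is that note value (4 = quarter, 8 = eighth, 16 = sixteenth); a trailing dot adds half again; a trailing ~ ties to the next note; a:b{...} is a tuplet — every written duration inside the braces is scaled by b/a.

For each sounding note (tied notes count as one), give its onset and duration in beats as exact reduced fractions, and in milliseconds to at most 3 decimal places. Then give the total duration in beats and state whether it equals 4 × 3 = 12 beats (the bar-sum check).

1) 0.0ms=0b +1184.211ms=3/2b
2) 1184.211ms=3/2b +1184.211ms=3/2b
3) 2368.421ms=3b +1184.211ms=3/2b
4) 3552.632ms=9/2b +1184.211ms=3/2b
5) 4736.842ms=6b +1184.211ms=3/2b
6) 5921.053ms=15/2b +1184.211ms=3/2b
7) 7105.263ms=9b +789.474ms=1b
8) 7894.737ms=10b +986.842ms=5/4b
9) 8881.579ms=45/4b +592.105ms=3/4b
Σ=12b of 12 (76bpm 3/8) — PASS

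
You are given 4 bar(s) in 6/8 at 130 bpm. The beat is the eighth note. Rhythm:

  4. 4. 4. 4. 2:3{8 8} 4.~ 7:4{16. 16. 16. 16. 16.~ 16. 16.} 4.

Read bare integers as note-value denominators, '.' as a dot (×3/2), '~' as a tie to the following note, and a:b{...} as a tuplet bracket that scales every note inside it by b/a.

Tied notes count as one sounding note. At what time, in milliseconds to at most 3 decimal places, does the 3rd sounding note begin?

note 3 onset = 6b = 2769.231ms

1. 0.0ms @ 0 + 1384.615ms (3)
2. 1384.615ms @ 3 + 1384.615ms (3)
3. 2769.231ms @ 6 + 1384.615ms (3)
4. 4153.846ms @ 9 + 1384.615ms (3)
5. 5538.462ms @ 12 + 692.308ms (3/2)
6. 6230.769ms @ 27/2 + 692.308ms (3/2)
7. 6923.077ms @ 15 + 1582.418ms (24/7)
8. 8505.495ms @ 129/7 + 197.802ms (3/7)
9. 8703.297ms @ 132/7 + 197.802ms (3/7)
10. 8901.099ms @ 135/7 + 197.802ms (3/7)
11. 9098.901ms @ 138/7 + 395.604ms (6/7)
12. 9494.505ms @ 144/7 + 197.802ms (3/7)
13. 9692.308ms @ 21 + 1384.615ms (3)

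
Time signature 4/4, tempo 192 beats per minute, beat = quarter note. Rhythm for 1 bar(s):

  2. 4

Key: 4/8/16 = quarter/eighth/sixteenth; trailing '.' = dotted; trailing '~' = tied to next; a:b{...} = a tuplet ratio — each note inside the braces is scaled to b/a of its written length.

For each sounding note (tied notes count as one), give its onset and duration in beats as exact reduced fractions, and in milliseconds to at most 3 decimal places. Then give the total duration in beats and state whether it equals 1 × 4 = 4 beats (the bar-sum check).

1) 0.0ms=0b +937.5ms=3b
2) 937.5ms=3b +312.5ms=1b
Σ=4b of 4 (192bpm 4/4) — PASS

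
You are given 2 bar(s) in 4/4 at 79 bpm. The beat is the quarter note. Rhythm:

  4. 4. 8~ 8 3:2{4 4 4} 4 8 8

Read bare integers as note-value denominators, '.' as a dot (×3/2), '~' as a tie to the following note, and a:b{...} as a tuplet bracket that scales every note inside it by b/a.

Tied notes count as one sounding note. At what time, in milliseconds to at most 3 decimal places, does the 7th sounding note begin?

1. 0.0ms @ 0 + 1139.241ms (3/2)
2. 1139.241ms @ 3/2 + 1139.241ms (3/2)
3. 2278.481ms @ 3 + 759.494ms (1)
4. 3037.975ms @ 4 + 506.329ms (2/3)
5. 3544.304ms @ 14/3 + 506.329ms (2/3)
6. 4050.633ms @ 16/3 + 506.329ms (2/3)
7. 4556.962ms @ 6 + 759.494ms (1)
8. 5316.456ms @ 7 + 379.747ms (1/2)
9. 5696.203ms @ 15/2 + 379.747ms (1/2)

note 7 onset = 6b = 4556.962ms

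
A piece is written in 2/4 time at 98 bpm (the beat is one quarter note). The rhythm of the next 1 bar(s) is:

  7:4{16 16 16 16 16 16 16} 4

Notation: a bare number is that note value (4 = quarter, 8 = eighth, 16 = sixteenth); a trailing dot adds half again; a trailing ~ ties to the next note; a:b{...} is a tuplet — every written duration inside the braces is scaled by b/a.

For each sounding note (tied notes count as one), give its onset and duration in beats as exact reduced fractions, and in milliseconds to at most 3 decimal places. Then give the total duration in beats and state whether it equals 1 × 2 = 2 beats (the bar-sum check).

1) 0.0ms=0b +87.464ms=1/7b
2) 87.464ms=1/7b +87.464ms=1/7b
3) 174.927ms=2/7b +87.464ms=1/7b
4) 262.391ms=3/7b +87.464ms=1/7b
5) 349.854ms=4/7b +87.464ms=1/7b
6) 437.318ms=5/7b +87.464ms=1/7b
7) 524.781ms=6/7b +87.464ms=1/7b
8) 612.245ms=1b +612.245ms=1b
Σ=2b of 2 (98bpm 2/4) — PASS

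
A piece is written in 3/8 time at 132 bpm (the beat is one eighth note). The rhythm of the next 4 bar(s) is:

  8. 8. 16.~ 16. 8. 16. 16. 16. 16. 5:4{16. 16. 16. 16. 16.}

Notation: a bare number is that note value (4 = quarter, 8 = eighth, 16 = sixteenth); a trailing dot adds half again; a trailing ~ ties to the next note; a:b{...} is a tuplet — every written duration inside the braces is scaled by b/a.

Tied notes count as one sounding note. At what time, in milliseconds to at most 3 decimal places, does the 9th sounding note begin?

note 9 onset = 9b = 4090.909ms

1. 0.0ms @ 0 + 681.818ms (3/2)
2. 681.818ms @ 3/2 + 681.818ms (3/2)
3. 1363.636ms @ 3 + 681.818ms (3/2)
4. 2045.455ms @ 9/2 + 681.818ms (3/2)
5. 2727.273ms @ 6 + 340.909ms (3/4)
6. 3068.182ms @ 27/4 + 340.909ms (3/4)
7. 3409.091ms @ 15/2 + 340.909ms (3/4)
8. 3750.0ms @ 33/4 + 340.909ms (3/4)
9. 4090.909ms @ 9 + 272.727ms (3/5)
10. 4363.636ms @ 48/5 + 272.727ms (3/5)
11. 4636.364ms @ 51/5 + 272.727ms (3/5)
12. 4909.091ms @ 54/5 + 272.727ms (3/5)
13. 5181.818ms @ 57/5 + 272.727ms (3/5)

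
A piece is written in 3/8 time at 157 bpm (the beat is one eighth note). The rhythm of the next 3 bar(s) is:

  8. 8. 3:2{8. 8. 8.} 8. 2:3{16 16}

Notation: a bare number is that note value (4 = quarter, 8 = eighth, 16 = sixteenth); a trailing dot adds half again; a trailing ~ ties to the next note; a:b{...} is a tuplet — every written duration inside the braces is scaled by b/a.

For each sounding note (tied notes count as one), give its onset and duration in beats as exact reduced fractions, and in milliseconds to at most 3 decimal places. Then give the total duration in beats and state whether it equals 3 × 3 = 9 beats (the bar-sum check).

1) 0.0ms=0b +573.248ms=3/2b
2) 573.248ms=3/2b +573.248ms=3/2b
3) 1146.497ms=3b +382.166ms=1b
4) 1528.662ms=4b +382.166ms=1b
5) 1910.828ms=5b +382.166ms=1b
6) 2292.994ms=6b +573.248ms=3/2b
7) 2866.242ms=15/2b +286.624ms=3/4b
8) 3152.866ms=33/4b +286.624ms=3/4b
Σ=9b of 9 (157bpm 3/8) — PASS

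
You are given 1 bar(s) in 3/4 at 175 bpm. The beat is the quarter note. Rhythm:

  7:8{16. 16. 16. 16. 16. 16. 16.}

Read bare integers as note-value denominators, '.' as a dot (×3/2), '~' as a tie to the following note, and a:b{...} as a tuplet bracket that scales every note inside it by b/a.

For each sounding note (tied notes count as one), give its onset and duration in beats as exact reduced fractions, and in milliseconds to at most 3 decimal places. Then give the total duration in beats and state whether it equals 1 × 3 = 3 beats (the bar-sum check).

1) 0.0ms=0b +146.939ms=3/7b
2) 146.939ms=3/7b +146.939ms=3/7b
3) 293.878ms=6/7b +146.939ms=3/7b
4) 440.816ms=9/7b +146.939ms=3/7b
5) 587.755ms=12/7b +146.939ms=3/7b
6) 734.694ms=15/7b +146.939ms=3/7b
7) 881.633ms=18/7b +146.939ms=3/7b
Σ=3b of 3 (175bpm 3/4) — PASS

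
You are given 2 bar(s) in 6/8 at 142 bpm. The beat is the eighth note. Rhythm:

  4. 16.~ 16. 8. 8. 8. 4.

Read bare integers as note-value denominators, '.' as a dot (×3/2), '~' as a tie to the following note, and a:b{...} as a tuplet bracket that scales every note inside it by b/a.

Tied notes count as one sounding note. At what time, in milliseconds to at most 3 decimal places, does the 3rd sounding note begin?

1. 0.0ms @ 0 + 1267.606ms (3)
2. 1267.606ms @ 3 + 633.803ms (3/2)
3. 1901.408ms @ 9/2 + 633.803ms (3/2)
4. 2535.211ms @ 6 + 633.803ms (3/2)
5. 3169.014ms @ 15/2 + 633.803ms (3/2)
6. 3802.817ms @ 9 + 1267.606ms (3)

note 3 onset = 9/2b = 1901.408ms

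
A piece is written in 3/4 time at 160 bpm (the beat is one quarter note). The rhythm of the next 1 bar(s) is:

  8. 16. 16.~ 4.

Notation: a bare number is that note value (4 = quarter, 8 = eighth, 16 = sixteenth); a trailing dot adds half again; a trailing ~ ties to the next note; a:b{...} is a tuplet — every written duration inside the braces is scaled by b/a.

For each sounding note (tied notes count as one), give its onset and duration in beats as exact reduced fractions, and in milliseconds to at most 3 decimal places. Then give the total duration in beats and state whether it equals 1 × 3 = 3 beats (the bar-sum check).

1) 0.0ms=0b +281.25ms=3/4b
2) 281.25ms=3/4b +140.625ms=3/8b
3) 421.875ms=9/8b +703.125ms=15/8b
Σ=3b of 3 (160bpm 3/4) — PASS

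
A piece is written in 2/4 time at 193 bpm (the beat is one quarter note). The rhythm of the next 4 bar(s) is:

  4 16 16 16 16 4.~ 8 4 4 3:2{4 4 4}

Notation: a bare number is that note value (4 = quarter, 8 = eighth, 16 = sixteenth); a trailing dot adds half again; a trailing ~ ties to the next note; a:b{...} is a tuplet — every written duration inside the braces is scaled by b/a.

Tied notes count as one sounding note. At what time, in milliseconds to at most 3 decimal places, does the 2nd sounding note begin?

note 2 onset = 1b = 310.881ms

1. 0.0ms @ 0 + 310.881ms (1)
2. 310.881ms @ 1 + 77.72ms (1/4)
3. 388.601ms @ 5/4 + 77.72ms (1/4)
4. 466.321ms @ 3/2 + 77.72ms (1/4)
5. 544.041ms @ 7/4 + 77.72ms (1/4)
6. 621.762ms @ 2 + 621.762ms (2)
7. 1243.523ms @ 4 + 310.881ms (1)
8. 1554.404ms @ 5 + 310.881ms (1)
9. 1865.285ms @ 6 + 207.254ms (2/3)
10. 2072.539ms @ 20/3 + 207.254ms (2/3)
11. 2279.793ms @ 22/3 + 207.254ms (2/3)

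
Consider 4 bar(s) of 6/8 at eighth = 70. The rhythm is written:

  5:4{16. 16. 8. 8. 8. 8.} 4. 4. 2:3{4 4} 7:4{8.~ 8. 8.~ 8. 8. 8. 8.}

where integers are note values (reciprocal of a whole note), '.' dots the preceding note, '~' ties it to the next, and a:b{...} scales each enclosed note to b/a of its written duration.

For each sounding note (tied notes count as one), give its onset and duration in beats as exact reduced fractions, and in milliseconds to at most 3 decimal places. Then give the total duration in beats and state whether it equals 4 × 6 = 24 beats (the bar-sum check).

1) 0.0ms=0b +514.286ms=3/5b
2) 514.286ms=3/5b +514.286ms=3/5b
3) 1028.571ms=6/5b +1028.571ms=6/5b
4) 2057.143ms=12/5b +1028.571ms=6/5b
5) 3085.714ms=18/5b +1028.571ms=6/5b
6) 4114.286ms=24/5b +1028.571ms=6/5b
7) 5142.857ms=6b +2571.429ms=3b
8) 7714.286ms=9b +2571.429ms=3b
9) 10285.714ms=12b +2571.429ms=3b
10) 12857.143ms=15b +2571.429ms=3b
11) 15428.571ms=18b +1469.388ms=12/7b
12) 16897.959ms=138/7b +1469.388ms=12/7b
13) 18367.347ms=150/7b +734.694ms=6/7b
14) 19102.041ms=156/7b +734.694ms=6/7b
15) 19836.735ms=162/7b +734.694ms=6/7b
Σ=24b of 24 (70bpm 6/8) — PASS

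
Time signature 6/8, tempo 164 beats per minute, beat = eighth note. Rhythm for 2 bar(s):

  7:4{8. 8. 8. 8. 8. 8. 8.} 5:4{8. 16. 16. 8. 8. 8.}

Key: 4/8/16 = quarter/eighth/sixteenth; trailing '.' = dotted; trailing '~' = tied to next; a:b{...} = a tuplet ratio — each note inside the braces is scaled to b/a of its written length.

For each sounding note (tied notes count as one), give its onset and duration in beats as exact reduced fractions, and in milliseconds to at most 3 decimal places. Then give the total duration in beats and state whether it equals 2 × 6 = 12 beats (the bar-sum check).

1) 0.0ms=0b +313.589ms=6/7b
2) 313.589ms=6/7b +313.589ms=6/7b
3) 627.178ms=12/7b +313.589ms=6/7b
4) 940.767ms=18/7b +313.589ms=6/7b
5) 1254.355ms=24/7b +313.589ms=6/7b
6) 1567.944ms=30/7b +313.589ms=6/7b
7) 1881.533ms=36/7b +313.589ms=6/7b
8) 2195.122ms=6b +439.024ms=6/5b
9) 2634.146ms=36/5b +219.512ms=3/5b
10) 2853.659ms=39/5b +219.512ms=3/5b
11) 3073.171ms=42/5b +439.024ms=6/5b
12) 3512.195ms=48/5b +439.024ms=6/5b
13) 3951.22ms=54/5b +439.024ms=6/5b
Σ=12b of 12 (164bpm 6/8) — PASS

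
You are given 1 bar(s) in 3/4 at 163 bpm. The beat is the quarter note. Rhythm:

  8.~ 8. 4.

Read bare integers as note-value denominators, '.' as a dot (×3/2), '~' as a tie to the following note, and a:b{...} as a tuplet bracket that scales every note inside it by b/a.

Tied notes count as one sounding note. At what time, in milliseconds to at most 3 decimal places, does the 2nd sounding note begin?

1. 0.0ms @ 0 + 552.147ms (3/2)
2. 552.147ms @ 3/2 + 552.147ms (3/2)

note 2 onset = 3/2b = 552.147ms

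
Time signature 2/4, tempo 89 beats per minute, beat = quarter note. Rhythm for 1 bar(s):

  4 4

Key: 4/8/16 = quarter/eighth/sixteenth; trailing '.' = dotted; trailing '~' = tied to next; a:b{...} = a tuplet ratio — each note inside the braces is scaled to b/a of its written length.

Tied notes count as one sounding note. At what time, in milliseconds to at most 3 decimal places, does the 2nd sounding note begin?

1. 0.0ms @ 0 + 674.157ms (1)
2. 674.157ms @ 1 + 674.157ms (1)

note 2 onset = 1b = 674.157ms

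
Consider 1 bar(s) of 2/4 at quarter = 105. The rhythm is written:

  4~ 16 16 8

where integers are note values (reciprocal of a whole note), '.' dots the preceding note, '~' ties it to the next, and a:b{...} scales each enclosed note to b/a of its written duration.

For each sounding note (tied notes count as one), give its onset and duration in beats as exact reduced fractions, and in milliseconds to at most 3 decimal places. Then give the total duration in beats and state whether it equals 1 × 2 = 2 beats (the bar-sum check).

1) 0.0ms=0b +714.286ms=5/4b
2) 714.286ms=5/4b +142.857ms=1/4b
3) 857.143ms=3/2b +285.714ms=1/2b
Σ=2b of 2 (105bpm 2/4) — PASS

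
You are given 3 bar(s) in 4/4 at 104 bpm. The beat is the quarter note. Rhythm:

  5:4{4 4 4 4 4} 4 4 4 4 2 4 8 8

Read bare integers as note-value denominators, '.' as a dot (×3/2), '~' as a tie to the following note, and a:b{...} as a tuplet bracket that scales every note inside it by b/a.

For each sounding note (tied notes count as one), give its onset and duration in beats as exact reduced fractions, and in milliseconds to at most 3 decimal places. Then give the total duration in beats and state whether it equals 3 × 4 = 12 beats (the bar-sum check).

1) 0.0ms=0b +461.538ms=4/5b
2) 461.538ms=4/5b +461.538ms=4/5b
3) 923.077ms=8/5b +461.538ms=4/5b
4) 1384.615ms=12/5b +461.538ms=4/5b
5) 1846.154ms=16/5b +461.538ms=4/5b
6) 2307.692ms=4b +576.923ms=1b
7) 2884.615ms=5b +576.923ms=1b
8) 3461.538ms=6b +576.923ms=1b
9) 4038.462ms=7b +576.923ms=1b
10) 4615.385ms=8b +1153.846ms=2b
11) 5769.231ms=10b +576.923ms=1b
12) 6346.154ms=11b +288.462ms=1/2b
13) 6634.615ms=23/2b +288.462ms=1/2b
Σ=12b of 12 (104bpm 4/4) — PASS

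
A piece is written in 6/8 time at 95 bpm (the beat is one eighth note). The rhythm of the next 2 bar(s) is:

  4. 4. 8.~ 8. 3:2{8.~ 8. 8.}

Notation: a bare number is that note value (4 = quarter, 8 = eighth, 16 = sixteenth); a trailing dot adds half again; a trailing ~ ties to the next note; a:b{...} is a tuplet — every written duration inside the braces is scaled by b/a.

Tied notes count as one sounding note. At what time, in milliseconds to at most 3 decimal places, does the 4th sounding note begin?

note 4 onset = 9b = 5684.211ms

1. 0.0ms @ 0 + 1894.737ms (3)
2. 1894.737ms @ 3 + 1894.737ms (3)
3. 3789.474ms @ 6 + 1894.737ms (3)
4. 5684.211ms @ 9 + 1263.158ms (2)
5. 6947.368ms @ 11 + 631.579ms (1)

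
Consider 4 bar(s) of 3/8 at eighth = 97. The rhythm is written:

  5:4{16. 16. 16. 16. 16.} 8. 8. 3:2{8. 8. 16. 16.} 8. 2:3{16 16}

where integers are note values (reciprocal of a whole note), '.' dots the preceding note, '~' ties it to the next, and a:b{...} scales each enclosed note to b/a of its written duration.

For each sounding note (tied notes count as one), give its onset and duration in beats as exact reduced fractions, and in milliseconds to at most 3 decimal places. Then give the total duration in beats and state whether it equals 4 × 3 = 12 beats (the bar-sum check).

1) 0.0ms=0b +371.134ms=3/5b
2) 371.134ms=3/5b +371.134ms=3/5b
3) 742.268ms=6/5b +371.134ms=3/5b
4) 1113.402ms=9/5b +371.134ms=3/5b
5) 1484.536ms=12/5b +371.134ms=3/5b
6) 1855.67ms=3b +927.835ms=3/2b
7) 2783.505ms=9/2b +927.835ms=3/2b
8) 3711.34ms=6b +618.557ms=1b
9) 4329.897ms=7b +618.557ms=1b
10) 4948.454ms=8b +309.278ms=1/2b
11) 5257.732ms=17/2b +309.278ms=1/2b
12) 5567.01ms=9b +927.835ms=3/2b
13) 6494.845ms=21/2b +463.918ms=3/4b
14) 6958.763ms=45/4b +463.918ms=3/4b
Σ=12b of 12 (97bpm 3/8) — PASS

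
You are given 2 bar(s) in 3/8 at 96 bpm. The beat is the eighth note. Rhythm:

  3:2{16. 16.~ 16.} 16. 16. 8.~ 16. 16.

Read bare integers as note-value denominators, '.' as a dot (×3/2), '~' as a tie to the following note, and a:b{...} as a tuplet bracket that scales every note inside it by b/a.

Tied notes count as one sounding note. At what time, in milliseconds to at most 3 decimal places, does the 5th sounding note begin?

note 5 onset = 3b = 1875.0ms

1. 0.0ms @ 0 + 312.5ms (1/2)
2. 312.5ms @ 1/2 + 625.0ms (1)
3. 937.5ms @ 3/2 + 468.75ms (3/4)
4. 1406.25ms @ 9/4 + 468.75ms (3/4)
5. 1875.0ms @ 3 + 1406.25ms (9/4)
6. 3281.25ms @ 21/4 + 468.75ms (3/4)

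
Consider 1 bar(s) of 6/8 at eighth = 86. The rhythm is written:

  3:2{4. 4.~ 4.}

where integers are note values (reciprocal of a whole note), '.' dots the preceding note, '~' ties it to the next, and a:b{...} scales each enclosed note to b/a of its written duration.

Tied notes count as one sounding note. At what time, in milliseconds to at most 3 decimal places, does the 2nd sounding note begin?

note 2 onset = 2b = 1395.349ms

1. 0.0ms @ 0 + 1395.349ms (2)
2. 1395.349ms @ 2 + 2790.698ms (4)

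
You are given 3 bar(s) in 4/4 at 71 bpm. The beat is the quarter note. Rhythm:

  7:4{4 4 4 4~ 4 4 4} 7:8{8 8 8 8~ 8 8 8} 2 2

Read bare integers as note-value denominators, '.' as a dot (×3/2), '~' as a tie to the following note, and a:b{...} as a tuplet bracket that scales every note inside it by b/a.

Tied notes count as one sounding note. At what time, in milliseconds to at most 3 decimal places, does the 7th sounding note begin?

note 7 onset = 4b = 3380.282ms

1. 0.0ms @ 0 + 482.897ms (4/7)
2. 482.897ms @ 4/7 + 482.897ms (4/7)
3. 965.795ms @ 8/7 + 482.897ms (4/7)
4. 1448.692ms @ 12/7 + 965.795ms (8/7)
5. 2414.487ms @ 20/7 + 482.897ms (4/7)
6. 2897.384ms @ 24/7 + 482.897ms (4/7)
7. 3380.282ms @ 4 + 482.897ms (4/7)
8. 3863.179ms @ 32/7 + 482.897ms (4/7)
9. 4346.076ms @ 36/7 + 482.897ms (4/7)
10. 4828.974ms @ 40/7 + 965.795ms (8/7)
11. 5794.769ms @ 48/7 + 482.897ms (4/7)
12. 6277.666ms @ 52/7 + 482.897ms (4/7)
13. 6760.563ms @ 8 + 1690.141ms (2)
14. 8450.704ms @ 10 + 1690.141ms (2)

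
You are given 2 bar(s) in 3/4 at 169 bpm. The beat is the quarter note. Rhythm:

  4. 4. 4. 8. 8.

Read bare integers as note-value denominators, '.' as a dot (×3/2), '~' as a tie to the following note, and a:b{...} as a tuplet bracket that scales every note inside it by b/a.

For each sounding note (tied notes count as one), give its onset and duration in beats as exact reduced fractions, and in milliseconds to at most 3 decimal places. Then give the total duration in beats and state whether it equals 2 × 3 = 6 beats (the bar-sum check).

1) 0.0ms=0b +532.544ms=3/2b
2) 532.544ms=3/2b +532.544ms=3/2b
3) 1065.089ms=3b +532.544ms=3/2b
4) 1597.633ms=9/2b +266.272ms=3/4b
5) 1863.905ms=21/4b +266.272ms=3/4b
Σ=6b of 6 (169bpm 3/4) — PASS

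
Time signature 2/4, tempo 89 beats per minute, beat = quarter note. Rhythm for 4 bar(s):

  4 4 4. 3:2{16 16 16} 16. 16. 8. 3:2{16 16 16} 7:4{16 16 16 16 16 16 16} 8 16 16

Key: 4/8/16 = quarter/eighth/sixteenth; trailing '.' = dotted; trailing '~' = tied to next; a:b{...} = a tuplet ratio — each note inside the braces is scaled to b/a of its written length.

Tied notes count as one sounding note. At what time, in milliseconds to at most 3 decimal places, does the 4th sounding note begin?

1. 0.0ms @ 0 + 674.157ms (1)
2. 674.157ms @ 1 + 674.157ms (1)
3. 1348.315ms @ 2 + 1011.236ms (3/2)
4. 2359.551ms @ 7/2 + 112.36ms (1/6)
5. 2471.91ms @ 11/3 + 112.36ms (1/6)
6. 2584.27ms @ 23/6 + 112.36ms (1/6)
7. 2696.629ms @ 4 + 252.809ms (3/8)
8. 2949.438ms @ 35/8 + 252.809ms (3/8)
9. 3202.247ms @ 19/4 + 505.618ms (3/4)
10. 3707.865ms @ 11/2 + 112.36ms (1/6)
11. 3820.225ms @ 17/3 + 112.36ms (1/6)
12. 3932.584ms @ 35/6 + 112.36ms (1/6)
13. 4044.944ms @ 6 + 96.308ms (1/7)
14. 4141.252ms @ 43/7 + 96.308ms (1/7)
15. 4237.56ms @ 44/7 + 96.308ms (1/7)
16. 4333.868ms @ 45/7 + 96.308ms (1/7)
17. 4430.177ms @ 46/7 + 96.308ms (1/7)
18. 4526.485ms @ 47/7 + 96.308ms (1/7)
19. 4622.793ms @ 48/7 + 96.308ms (1/7)
20. 4719.101ms @ 7 + 337.079ms (1/2)
21. 5056.18ms @ 15/2 + 168.539ms (1/4)
22. 5224.719ms @ 31/4 + 168.539ms (1/4)

note 4 onset = 7/2b = 2359.551ms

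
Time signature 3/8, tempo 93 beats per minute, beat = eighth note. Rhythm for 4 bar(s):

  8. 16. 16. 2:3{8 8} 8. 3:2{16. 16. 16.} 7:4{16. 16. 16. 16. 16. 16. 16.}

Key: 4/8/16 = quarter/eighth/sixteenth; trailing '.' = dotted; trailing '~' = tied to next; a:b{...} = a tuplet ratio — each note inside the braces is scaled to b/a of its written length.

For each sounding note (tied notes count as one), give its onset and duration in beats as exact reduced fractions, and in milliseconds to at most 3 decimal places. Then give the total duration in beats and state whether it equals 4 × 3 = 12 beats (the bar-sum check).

1) 0.0ms=0b +967.742ms=3/2b
2) 967.742ms=3/2b +483.871ms=3/4b
3) 1451.613ms=9/4b +483.871ms=3/4b
4) 1935.484ms=3b +967.742ms=3/2b
5) 2903.226ms=9/2b +967.742ms=3/2b
6) 3870.968ms=6b +967.742ms=3/2b
7) 4838.71ms=15/2b +322.581ms=1/2b
8) 5161.29ms=8b +322.581ms=1/2b
9) 5483.871ms=17/2b +322.581ms=1/2b
10) 5806.452ms=9b +276.498ms=3/7b
11) 6082.949ms=66/7b +276.498ms=3/7b
12) 6359.447ms=69/7b +276.498ms=3/7b
13) 6635.945ms=72/7b +276.498ms=3/7b
14) 6912.442ms=75/7b +276.498ms=3/7b
15) 7188.94ms=78/7b +276.498ms=3/7b
16) 7465.438ms=81/7b +276.498ms=3/7b
Σ=12b of 12 (93bpm 3/8) — PASS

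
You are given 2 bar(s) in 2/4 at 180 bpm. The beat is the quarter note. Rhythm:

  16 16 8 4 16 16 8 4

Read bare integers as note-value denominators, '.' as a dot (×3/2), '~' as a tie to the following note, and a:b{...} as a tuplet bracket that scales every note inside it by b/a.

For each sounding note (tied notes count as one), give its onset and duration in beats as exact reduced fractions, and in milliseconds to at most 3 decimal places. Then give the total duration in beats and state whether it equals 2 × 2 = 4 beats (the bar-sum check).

1) 0.0ms=0b +83.333ms=1/4b
2) 83.333ms=1/4b +83.333ms=1/4b
3) 166.667ms=1/2b +166.667ms=1/2b
4) 333.333ms=1b +333.333ms=1b
5) 666.667ms=2b +83.333ms=1/4b
6) 750.0ms=9/4b +83.333ms=1/4b
7) 833.333ms=5/2b +166.667ms=1/2b
8) 1000.0ms=3b +333.333ms=1b
Σ=4b of 4 (180bpm 2/4) — PASS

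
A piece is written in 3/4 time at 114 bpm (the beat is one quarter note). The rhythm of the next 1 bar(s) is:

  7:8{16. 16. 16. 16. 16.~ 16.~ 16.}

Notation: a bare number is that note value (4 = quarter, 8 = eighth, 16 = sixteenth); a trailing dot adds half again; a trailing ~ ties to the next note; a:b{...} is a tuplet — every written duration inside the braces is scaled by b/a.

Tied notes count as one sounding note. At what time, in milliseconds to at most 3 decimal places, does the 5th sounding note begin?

1. 0.0ms @ 0 + 225.564ms (3/7)
2. 225.564ms @ 3/7 + 225.564ms (3/7)
3. 451.128ms @ 6/7 + 225.564ms (3/7)
4. 676.692ms @ 9/7 + 225.564ms (3/7)
5. 902.256ms @ 12/7 + 676.692ms (9/7)

note 5 onset = 12/7b = 902.256ms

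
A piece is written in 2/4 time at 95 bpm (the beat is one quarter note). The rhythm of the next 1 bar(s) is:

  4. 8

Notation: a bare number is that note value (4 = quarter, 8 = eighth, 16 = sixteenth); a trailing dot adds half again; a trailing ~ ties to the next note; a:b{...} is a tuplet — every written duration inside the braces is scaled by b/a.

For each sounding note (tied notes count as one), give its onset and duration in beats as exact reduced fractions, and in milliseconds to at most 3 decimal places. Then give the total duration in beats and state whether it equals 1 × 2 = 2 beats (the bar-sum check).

1) 0.0ms=0b +947.368ms=3/2b
2) 947.368ms=3/2b +315.789ms=1/2b
Σ=2b of 2 (95bpm 2/4) — PASS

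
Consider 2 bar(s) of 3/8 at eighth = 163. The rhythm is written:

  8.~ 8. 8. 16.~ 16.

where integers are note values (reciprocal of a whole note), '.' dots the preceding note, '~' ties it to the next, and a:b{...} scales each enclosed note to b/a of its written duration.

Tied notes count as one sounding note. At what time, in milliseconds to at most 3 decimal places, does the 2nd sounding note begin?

note 2 onset = 3b = 1104.294ms

1. 0.0ms @ 0 + 1104.294ms (3)
2. 1104.294ms @ 3 + 552.147ms (3/2)
3. 1656.442ms @ 9/2 + 552.147ms (3/2)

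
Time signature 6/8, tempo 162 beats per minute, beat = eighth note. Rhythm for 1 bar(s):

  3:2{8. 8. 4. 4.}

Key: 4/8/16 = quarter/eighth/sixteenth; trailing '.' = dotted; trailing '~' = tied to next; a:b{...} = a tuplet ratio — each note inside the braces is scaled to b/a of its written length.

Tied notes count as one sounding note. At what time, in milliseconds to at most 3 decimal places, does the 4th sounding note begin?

1. 0.0ms @ 0 + 370.37ms (1)
2. 370.37ms @ 1 + 370.37ms (1)
3. 740.741ms @ 2 + 740.741ms (2)
4. 1481.481ms @ 4 + 740.741ms (2)

note 4 onset = 4b = 1481.481ms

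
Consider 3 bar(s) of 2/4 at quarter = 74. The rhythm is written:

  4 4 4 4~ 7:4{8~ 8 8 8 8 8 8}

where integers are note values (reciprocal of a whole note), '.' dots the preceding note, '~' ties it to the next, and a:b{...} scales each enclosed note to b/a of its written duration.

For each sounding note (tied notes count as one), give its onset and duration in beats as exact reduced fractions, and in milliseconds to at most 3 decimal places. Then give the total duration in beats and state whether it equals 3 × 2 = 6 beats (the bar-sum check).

1) 0.0ms=0b +810.811ms=1b
2) 810.811ms=1b +810.811ms=1b
3) 1621.622ms=2b +810.811ms=1b
4) 2432.432ms=3b +1274.131ms=11/7b
5) 3706.564ms=32/7b +231.66ms=2/7b
6) 3938.224ms=34/7b +231.66ms=2/7b
7) 4169.884ms=36/7b +231.66ms=2/7b
8) 4401.544ms=38/7b +231.66ms=2/7b
9) 4633.205ms=40/7b +231.66ms=2/7b
Σ=6b of 6 (74bpm 2/4) — PASS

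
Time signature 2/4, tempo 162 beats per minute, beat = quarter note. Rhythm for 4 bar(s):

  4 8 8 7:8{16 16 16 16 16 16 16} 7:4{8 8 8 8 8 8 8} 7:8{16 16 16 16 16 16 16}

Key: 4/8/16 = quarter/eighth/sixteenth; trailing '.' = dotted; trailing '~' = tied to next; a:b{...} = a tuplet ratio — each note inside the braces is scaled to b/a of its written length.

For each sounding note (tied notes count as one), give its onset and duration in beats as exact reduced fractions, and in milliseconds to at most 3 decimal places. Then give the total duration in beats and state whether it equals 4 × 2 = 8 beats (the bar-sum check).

1) 0.0ms=0b +370.37ms=1b
2) 370.37ms=1b +185.185ms=1/2b
3) 555.556ms=3/2b +185.185ms=1/2b
4) 740.741ms=2b +105.82ms=2/7b
5) 846.561ms=16/7b +105.82ms=2/7b
6) 952.381ms=18/7b +105.82ms=2/7b
7) 1058.201ms=20/7b +105.82ms=2/7b
8) 1164.021ms=22/7b +105.82ms=2/7b
9) 1269.841ms=24/7b +105.82ms=2/7b
10) 1375.661ms=26/7b +105.82ms=2/7b
11) 1481.481ms=4b +105.82ms=2/7b
12) 1587.302ms=30/7b +105.82ms=2/7b
13) 1693.122ms=32/7b +105.82ms=2/7b
14) 1798.942ms=34/7b +105.82ms=2/7b
15) 1904.762ms=36/7b +105.82ms=2/7b
16) 2010.582ms=38/7b +105.82ms=2/7b
17) 2116.402ms=40/7b +105.82ms=2/7b
18) 2222.222ms=6b +105.82ms=2/7b
19) 2328.042ms=44/7b +105.82ms=2/7b
20) 2433.862ms=46/7b +105.82ms=2/7b
21) 2539.683ms=48/7b +105.82ms=2/7b
22) 2645.503ms=50/7b +105.82ms=2/7b
23) 2751.323ms=52/7b +105.82ms=2/7b
24) 2857.143ms=54/7b +105.82ms=2/7b
Σ=8b of 8 (162bpm 2/4) — PASS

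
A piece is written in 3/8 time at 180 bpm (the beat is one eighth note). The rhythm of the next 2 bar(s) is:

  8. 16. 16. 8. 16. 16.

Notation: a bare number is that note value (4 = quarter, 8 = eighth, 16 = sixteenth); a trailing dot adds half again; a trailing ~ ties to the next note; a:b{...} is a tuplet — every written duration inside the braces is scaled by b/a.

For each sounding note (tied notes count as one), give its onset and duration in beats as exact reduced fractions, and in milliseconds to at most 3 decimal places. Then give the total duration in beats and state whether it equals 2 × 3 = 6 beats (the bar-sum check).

1) 0.0ms=0b +500.0ms=3/2b
2) 500.0ms=3/2b +250.0ms=3/4b
3) 750.0ms=9/4b +250.0ms=3/4b
4) 1000.0ms=3b +500.0ms=3/2b
5) 1500.0ms=9/2b +250.0ms=3/4b
6) 1750.0ms=21/4b +250.0ms=3/4b
Σ=6b of 6 (180bpm 3/8) — PASS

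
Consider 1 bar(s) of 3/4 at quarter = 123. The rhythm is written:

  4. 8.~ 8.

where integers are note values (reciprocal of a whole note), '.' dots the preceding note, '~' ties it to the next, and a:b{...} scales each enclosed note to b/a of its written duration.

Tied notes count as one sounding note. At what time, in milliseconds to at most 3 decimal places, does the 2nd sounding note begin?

note 2 onset = 3/2b = 731.707ms

1. 0.0ms @ 0 + 731.707ms (3/2)
2. 731.707ms @ 3/2 + 731.707ms (3/2)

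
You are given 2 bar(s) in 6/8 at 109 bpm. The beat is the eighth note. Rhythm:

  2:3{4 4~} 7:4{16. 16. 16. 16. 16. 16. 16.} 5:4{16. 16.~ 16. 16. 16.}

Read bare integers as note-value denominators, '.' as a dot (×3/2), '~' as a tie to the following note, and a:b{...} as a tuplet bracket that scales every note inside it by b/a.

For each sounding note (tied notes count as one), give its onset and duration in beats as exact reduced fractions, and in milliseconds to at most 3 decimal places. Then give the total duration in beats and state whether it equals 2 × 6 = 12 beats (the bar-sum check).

1) 0.0ms=0b +1651.376ms=3b
2) 1651.376ms=3b +1887.287ms=24/7b
3) 3538.663ms=45/7b +235.911ms=3/7b
4) 3774.574ms=48/7b +235.911ms=3/7b
5) 4010.485ms=51/7b +235.911ms=3/7b
6) 4246.396ms=54/7b +235.911ms=3/7b
7) 4482.307ms=57/7b +235.911ms=3/7b
8) 4718.218ms=60/7b +235.911ms=3/7b
9) 4954.128ms=9b +330.275ms=3/5b
10) 5284.404ms=48/5b +660.55ms=6/5b
11) 5944.954ms=54/5b +330.275ms=3/5b
12) 6275.229ms=57/5b +330.275ms=3/5b
Σ=12b of 12 (109bpm 6/8) — PASS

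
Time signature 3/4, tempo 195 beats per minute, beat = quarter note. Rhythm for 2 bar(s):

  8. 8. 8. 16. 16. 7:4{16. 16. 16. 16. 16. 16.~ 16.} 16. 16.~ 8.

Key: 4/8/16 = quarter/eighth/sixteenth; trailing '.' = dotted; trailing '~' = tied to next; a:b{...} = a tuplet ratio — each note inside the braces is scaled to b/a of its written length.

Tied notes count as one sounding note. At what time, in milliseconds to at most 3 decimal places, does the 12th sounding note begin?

note 12 onset = 9/2b = 1384.615ms

1. 0.0ms @ 0 + 230.769ms (3/4)
2. 230.769ms @ 3/4 + 230.769ms (3/4)
3. 461.538ms @ 3/2 + 230.769ms (3/4)
4. 692.308ms @ 9/4 + 115.385ms (3/8)
5. 807.692ms @ 21/8 + 115.385ms (3/8)
6. 923.077ms @ 3 + 65.934ms (3/14)
7. 989.011ms @ 45/14 + 65.934ms (3/14)
8. 1054.945ms @ 24/7 + 65.934ms (3/14)
9. 1120.879ms @ 51/14 + 65.934ms (3/14)
10. 1186.813ms @ 27/7 + 65.934ms (3/14)
11. 1252.747ms @ 57/14 + 131.868ms (3/7)
12. 1384.615ms @ 9/2 + 115.385ms (3/8)
13. 1500.0ms @ 39/8 + 346.154ms (9/8)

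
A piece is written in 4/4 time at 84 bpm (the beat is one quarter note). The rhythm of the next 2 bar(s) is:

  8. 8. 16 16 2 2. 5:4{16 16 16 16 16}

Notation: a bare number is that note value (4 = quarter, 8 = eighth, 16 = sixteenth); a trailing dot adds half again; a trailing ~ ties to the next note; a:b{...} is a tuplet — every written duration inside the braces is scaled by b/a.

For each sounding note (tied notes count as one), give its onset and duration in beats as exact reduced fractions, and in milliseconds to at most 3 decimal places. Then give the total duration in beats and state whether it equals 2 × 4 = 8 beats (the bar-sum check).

1) 0.0ms=0b +535.714ms=3/4b
2) 535.714ms=3/4b +535.714ms=3/4b
3) 1071.429ms=3/2b +178.571ms=1/4b
4) 1250.0ms=7/4b +178.571ms=1/4b
5) 1428.571ms=2b +1428.571ms=2b
6) 2857.143ms=4b +2142.857ms=3b
7) 5000.0ms=7b +142.857ms=1/5b
8) 5142.857ms=36/5b +142.857ms=1/5b
9) 5285.714ms=37/5b +142.857ms=1/5b
10) 5428.571ms=38/5b +142.857ms=1/5b
11) 5571.429ms=39/5b +142.857ms=1/5b
Σ=8b of 8 (84bpm 4/4) — PASS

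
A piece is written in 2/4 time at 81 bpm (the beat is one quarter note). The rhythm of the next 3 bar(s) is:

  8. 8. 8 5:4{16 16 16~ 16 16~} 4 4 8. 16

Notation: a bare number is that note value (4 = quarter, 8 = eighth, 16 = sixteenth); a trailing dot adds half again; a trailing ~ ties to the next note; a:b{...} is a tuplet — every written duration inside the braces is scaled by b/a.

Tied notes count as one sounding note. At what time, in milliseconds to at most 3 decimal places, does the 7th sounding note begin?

note 7 onset = 14/5b = 2074.074ms

1. 0.0ms @ 0 + 555.556ms (3/4)
2. 555.556ms @ 3/4 + 555.556ms (3/4)
3. 1111.111ms @ 3/2 + 370.37ms (1/2)
4. 1481.481ms @ 2 + 148.148ms (1/5)
5. 1629.63ms @ 11/5 + 148.148ms (1/5)
6. 1777.778ms @ 12/5 + 296.296ms (2/5)
7. 2074.074ms @ 14/5 + 888.889ms (6/5)
8. 2962.963ms @ 4 + 740.741ms (1)
9. 3703.704ms @ 5 + 555.556ms (3/4)
10. 4259.259ms @ 23/4 + 185.185ms (1/4)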